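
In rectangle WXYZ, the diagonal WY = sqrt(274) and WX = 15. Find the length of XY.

b = sqrt(d^2 - a^2) = sqrt(274 - 225) = sqrt(49) = 7

7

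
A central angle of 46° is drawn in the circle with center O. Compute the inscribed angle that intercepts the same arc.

By the inscribed angle theorem, the inscribed angle is half the central angle.
Inscribed angle = 46° / 2 = 23°

23°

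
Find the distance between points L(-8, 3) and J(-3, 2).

The horizontal distance is |-3 - -8| = 5 and the vertical distance is |2 - 3| = 1.
By the Pythagorean theorem, d = sqrt(5^2 + 1^2) = sqrt(26).

sqrt(26)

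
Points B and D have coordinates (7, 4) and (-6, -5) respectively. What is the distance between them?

d = sqrt((-6 - 7)^2 + (-5 - 4)^2)
d = sqrt(-13^2 + -9^2)
d = sqrt(169 + 81)
d = sqrt(250) = 5*sqrt(10)

5*sqrt(10)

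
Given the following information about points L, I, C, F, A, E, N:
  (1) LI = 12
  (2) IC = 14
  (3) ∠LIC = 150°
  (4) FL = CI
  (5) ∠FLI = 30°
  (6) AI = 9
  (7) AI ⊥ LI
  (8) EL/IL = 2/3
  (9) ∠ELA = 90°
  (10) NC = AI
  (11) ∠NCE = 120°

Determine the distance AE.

From the given relations: EL = 2/3·IL = 2/3·12 = 8.
Step 1: By the law of cosines on triangle LIA: LA² = 12² + 9² − 2·12·9·cos(90°) = 225, so LA = 15.
Step 2: By the law of cosines on triangle ALE: AE² = 15² + 8² − 2·15·8·cos(90°) = 289, so AE = 17.

Therefore, the length of AE = 17.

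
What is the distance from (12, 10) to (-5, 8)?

d = sqrt((-5 - 12)^2 + (8 - 10)^2)
d = sqrt(-17^2 + -2^2)
d = sqrt(289 + 4)
d = sqrt(293)

sqrt(293)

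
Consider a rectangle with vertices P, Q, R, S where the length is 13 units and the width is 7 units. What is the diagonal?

d = sqrt(13^2 + 7^2) = sqrt(218)

sqrt(218)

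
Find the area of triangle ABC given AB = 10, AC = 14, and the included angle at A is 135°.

When two sides and the included angle are known, the area formula is (1/2)ab sin(C).
The height from one side to the opposite vertex is 14 sin(135°) = 7*sqrt(2).
Area = (1/2) * 10 * 7*sqrt(2) = 35*sqrt(2).

35*sqrt(2)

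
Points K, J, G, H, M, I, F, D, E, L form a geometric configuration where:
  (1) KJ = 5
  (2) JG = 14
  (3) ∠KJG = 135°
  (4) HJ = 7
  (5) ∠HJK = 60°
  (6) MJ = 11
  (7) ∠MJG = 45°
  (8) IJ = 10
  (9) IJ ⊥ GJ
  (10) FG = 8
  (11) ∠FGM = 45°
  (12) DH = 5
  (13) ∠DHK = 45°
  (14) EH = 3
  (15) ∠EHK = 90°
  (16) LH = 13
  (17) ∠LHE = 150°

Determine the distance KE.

Step 1: By the law of cosines on triangle HJK: HK² = 7² + 5² − 2·7·5·cos(60°) = 39, so HK = √39.
Step 2: By the law of cosines on triangle KHE: KE² = √39² + 3² − 2·√39·3·cos(90°) = 48, so KE = 4·√3.

Therefore, the length of KE = 4·√3.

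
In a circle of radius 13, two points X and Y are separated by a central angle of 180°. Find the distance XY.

Chord length = 2r sin(θ/2)
= 2 × 13 × sin(180°/2)
= 2 × 13 × sin(90°)
= 26

26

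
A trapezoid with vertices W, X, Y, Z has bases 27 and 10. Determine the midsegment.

midsegment = (27 + 10) / 2 = 37 / 2 = 37/2

37/2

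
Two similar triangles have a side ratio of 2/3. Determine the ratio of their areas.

Area scales with the square of linear dimensions. If every length is multiplied by 2/3, then the area is multiplied by (2/3)^2 = 4/9.
The area ratio is 4:9.

4:9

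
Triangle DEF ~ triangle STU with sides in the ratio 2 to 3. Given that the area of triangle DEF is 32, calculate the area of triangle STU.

For similar figures, the area ratio equals the square of the side ratio.
Side ratio (DEF to STU) = 2:3, so area ratio = 2^2:3^2 = 4:9.
If the area of DEF is 32, then the area of STU = 32 * (9/4) = 72.

72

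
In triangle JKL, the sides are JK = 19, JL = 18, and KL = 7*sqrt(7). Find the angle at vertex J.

When all three sides of a triangle are known, the law of cosines can be rearranged to find any angle.
cos(C) = (a² + b² - c²) / (2ab) gives cos(J) = 1/2.
Taking the inverse cosine: J = 60°.

60°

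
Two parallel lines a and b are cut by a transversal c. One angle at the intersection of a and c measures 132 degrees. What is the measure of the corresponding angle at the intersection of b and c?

Corresponding angles are equal: 132 degrees.

132 degrees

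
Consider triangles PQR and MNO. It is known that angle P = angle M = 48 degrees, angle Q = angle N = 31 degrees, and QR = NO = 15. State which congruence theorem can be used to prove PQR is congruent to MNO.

The given information provides:
angle P = angle M = 48 degrees, angle Q = angle N = 31 degrees, and QR = NO = 15
This matches the AAS congruence theorem.
Two pairs of corresponding angles and a non-included side are equal (Angle-Angle-Side).

AAS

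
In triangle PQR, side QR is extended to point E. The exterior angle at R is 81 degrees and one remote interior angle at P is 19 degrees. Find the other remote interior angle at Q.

The exterior angle theorem states that an exterior angle equals the sum of the two non-adjacent interior angles.
So 81 = 19 + angle Q, which gives angle Q = 81 - 19 = 62 degrees.

62 degrees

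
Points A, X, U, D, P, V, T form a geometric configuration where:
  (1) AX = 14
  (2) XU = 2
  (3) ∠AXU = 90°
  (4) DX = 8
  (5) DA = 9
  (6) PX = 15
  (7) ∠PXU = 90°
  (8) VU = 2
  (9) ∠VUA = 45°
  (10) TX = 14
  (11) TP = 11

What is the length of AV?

Step 1: By the law of cosines on triangle UXA: UA² = 2² + 14² − 2·2·14·cos(90°) = 200, so UA = 10·√2.
Step 2: By the law of cosines on triangle AUV: AV² = (10·√2)² + 2² − 2·10·√2·2·cos(45°) = 164, so AV = 2·√41.

Therefore, the length of AV = 2·√41.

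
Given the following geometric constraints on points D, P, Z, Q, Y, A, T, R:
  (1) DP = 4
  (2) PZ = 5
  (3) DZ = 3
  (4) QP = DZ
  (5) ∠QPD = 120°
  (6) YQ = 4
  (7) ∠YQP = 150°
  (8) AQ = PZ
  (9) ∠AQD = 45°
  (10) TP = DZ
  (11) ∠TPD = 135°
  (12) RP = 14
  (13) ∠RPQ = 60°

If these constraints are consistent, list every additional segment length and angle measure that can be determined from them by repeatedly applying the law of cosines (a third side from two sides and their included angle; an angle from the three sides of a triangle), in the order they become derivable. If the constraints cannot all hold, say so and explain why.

The constraints are consistent. Derivable facts, in order:
After 1 step:
- DQ = √37
- DT ≈ 6.48
- PY ≈ 6.77
- QR = √163
- ∠DPZ = 36.87°
- ∠DZP = 53.13°
- ∠PDZ = 90°
After 2 steps:
- DA ≈ 4.36
- ∠DQP = 34.72°
- ∠DTP = 25.89°
- ∠PDQ = 25.28°
- ∠PDT = 19.11°
- ∠PQR = 108.26°
- ∠PRQ = 11.74°
- ∠PYQ = 12.81°
- ∠QPY = 17.19°
After 3 steps:
- ∠ADQ = 54.23°
- ∠DAQ = 80.77°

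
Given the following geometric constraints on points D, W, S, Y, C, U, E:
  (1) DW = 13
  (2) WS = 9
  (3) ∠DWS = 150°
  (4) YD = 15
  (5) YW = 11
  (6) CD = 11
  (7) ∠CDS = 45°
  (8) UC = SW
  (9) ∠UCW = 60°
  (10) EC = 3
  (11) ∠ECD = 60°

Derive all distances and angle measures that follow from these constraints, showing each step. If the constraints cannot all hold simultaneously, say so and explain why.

The constraints are consistent.

From the given relations:
  UC = SW = 9

Step 1: From DW = 13, WS = 9, and ∠DWS = 150°, by the law of cosines:
  DS² = DW² + WS² - 2·DW·WS·cos(150°) = 169 + 81 + 202.6 = 452.6
  DS ≈ 21.28

Step 2: From DC = 11, CE = 3, and ∠DCE = 60°, by the law of cosines:
  DE² = DC² + CE² - 2·DC·CE·cos(60°) = 121 + 9 - 33 = 97
  DE = √97

Step 3: From DW = 13, DY = 15, WY = 11, by the inverse law of cosines:
  cos(∠WDY) = (DW² + DY² - WY²) / (2·DW·DY)
  ∠WDY = 45.57°

Step 4: From WD = 13, WY = 11, DY = 15, by the inverse law of cosines:
  cos(∠DWY) = (WD² + WY² - DY²) / (2·WD·WY)
  ∠DWY = 76.86°

Step 5: From YD = 15, YW = 11, DW = 13, by the inverse law of cosines:
  cos(∠DYW) = (YD² + YW² - DW²) / (2·YD·YW)
  ∠DYW = 57.56°

Step 6: From SD = 21.28, DC = 11, and ∠SDC = 45°, by the law of cosines:
  SC² = SD² + DC² - 2·SD·DC·cos(45°) = 452.6 + 121 - 331 = 242.7
  SC ≈ 15.58

Step 7: From DC = 11, DE = √97, CE = 3, by the inverse law of cosines:
  cos(∠CDE) = (DC² + DE² - CE²) / (2·DC·DE)
  ∠CDE = 15.3°

Step 8: From DS = 21.28, DW = 13, SW = 9, by the inverse law of cosines:
  cos(∠SDW) = (DS² + DW² - SW²) / (2·DS·DW)
  ∠SDW = 12.21°

Step 9: From SD = 21.28, SW = 9, DW = 13, by the inverse law of cosines:
  cos(∠DSW) = (SD² + SW² - DW²) / (2·SD·SW)
  ∠DSW = 17.79°

Step 10: From EC = 3, ED = √97, CD = 11, by the inverse law of cosines:
  cos(∠CED) = (EC² + ED² - CD²) / (2·EC·ED)
  ∠CED = 104.7°

Step 11: From SC = 15.58, SD = 21.28, CD = 11, by the inverse law of cosines:
  cos(∠CSD) = (SC² + SD² - CD²) / (2·SC·SD)
  ∠CSD = 29.95°

Step 12: From CD = 11, CS = 15.58, DS = 21.28, by the inverse law of cosines:
  cos(∠DCS) = (CD² + CS² - DS²) / (2·CD·CS)
  ∠DCS = 105.05°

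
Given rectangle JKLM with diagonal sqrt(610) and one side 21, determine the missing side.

The diagonal of a rectangle forms a right triangle with the two sides.
Rearranging the Pythagorean theorem: missing side = sqrt(d^2 - known^2).
= sqrt(610 - 441) = sqrt(169) = 13.

13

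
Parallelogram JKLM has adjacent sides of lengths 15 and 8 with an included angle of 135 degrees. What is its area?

The area of a parallelogram equals the product of two adjacent sides times the sine of the included angle.
This is because the height equals 8 * sin(135°) = 4*sqrt(2).
Area = 15 * 4*sqrt(2) = 60*sqrt(2)

60*sqrt(2)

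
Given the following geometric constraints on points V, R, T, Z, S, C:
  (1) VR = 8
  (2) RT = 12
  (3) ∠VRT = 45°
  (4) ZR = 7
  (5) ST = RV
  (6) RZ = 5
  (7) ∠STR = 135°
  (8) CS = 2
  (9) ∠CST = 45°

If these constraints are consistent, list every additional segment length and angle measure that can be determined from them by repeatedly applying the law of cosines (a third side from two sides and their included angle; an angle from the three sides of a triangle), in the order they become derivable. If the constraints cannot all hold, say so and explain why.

These constraints are not satisfiable: (4) ZR = 7 and (6) RZ = 5 assign two different lengths to the same segment. No planar figure meets all of them, so nothing further can be derived.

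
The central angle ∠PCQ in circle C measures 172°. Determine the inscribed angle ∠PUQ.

Inscribed angle = 172° / 2 = 86° (inscribed angle theorem).

86°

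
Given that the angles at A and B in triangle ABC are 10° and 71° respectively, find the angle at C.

The interior angles sum to 180°: angle C = 180 - 10 - 71 = 99°.
The triangle is obtuse (angles 10°, 71°, 99°).

99 degrees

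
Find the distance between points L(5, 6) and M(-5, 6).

d = sqrt((-10)^2 + (0)^2) = sqrt(100) = 10

10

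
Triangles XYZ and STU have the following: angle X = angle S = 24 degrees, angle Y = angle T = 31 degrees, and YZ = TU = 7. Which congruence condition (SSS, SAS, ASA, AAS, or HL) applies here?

The given information provides:
angle X = angle S = 24 degrees, angle Y = angle T = 31 degrees, and YZ = TU = 7
This matches the AAS congruence theorem.
Two pairs of corresponding angles and a non-included side are equal (Angle-Angle-Side).

AAS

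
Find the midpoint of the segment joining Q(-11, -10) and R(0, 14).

The midpoint is the average of the coordinates:
x: (-11 + 0)/2 = -11/2
y: (-10 + 14)/2 = 2
Midpoint = (-11/2, 2)

(-11/2, 2)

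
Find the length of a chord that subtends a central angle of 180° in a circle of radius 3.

Drop a perpendicular from the center to the chord, bisecting both the chord and the central angle.
Each half-chord = r sin(θ/2) = 3 sin(90°).
The full chord = 2 × 3 × sin(90°) = 6.

6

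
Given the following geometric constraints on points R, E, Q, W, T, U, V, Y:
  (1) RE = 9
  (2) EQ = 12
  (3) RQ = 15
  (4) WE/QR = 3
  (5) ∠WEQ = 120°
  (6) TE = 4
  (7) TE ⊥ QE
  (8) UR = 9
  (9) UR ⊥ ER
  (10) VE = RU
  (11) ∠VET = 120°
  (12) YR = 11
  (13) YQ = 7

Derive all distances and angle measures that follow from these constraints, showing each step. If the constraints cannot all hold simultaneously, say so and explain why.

The constraints are consistent.

From the given relations:
  WE = 3·QR = 3·15 = 45
  VE = RU = 9

Step 1: From ER = 9, RU = 9, and ∠ERU = 90°, by the law of cosines:
  EU² = ER² + RU² - 2·ER·RU·cos(90°) = 81 + 81 - 0 = 162
  EU = 9·√2

Step 2: From QE = 12, EW = 45, and ∠QEW = 120°, by the law of cosines:
  QW² = QE² + EW² - 2·QE·EW·cos(120°) = 144 + 2025 + 540 = 2709
  QW ≈ 52.05

Step 3: From QE = 12, ET = 4, and ∠QET = 90°, by the law of cosines:
  QT² = QE² + ET² - 2·QE·ET·cos(90°) = 144 + 16 - 0 = 160
  QT = 4·√10

Step 4: From TE = 4, EV = 9, and ∠TEV = 120°, by the law of cosines:
  TV² = TE² + EV² - 2·TE·EV·cos(120°) = 16 + 81 + 36 = 133
  TV = √133

Step 5: From RE = 9, RQ = 15, EQ = 12, by the inverse law of cosines:
  cos(∠ERQ) = (RE² + RQ² - EQ²) / (2·RE·RQ)
  ∠ERQ = 53.13°

Step 6: From RQ = 15, RY = 11, QY = 7, by the inverse law of cosines:
  cos(∠QRY) = (RQ² + RY² - QY²) / (2·RQ·RY)
  ∠QRY = 25.84°

Step 7: From EQ = 12, ER = 9, QR = 15, by the inverse law of cosines:
  cos(∠QER) = (EQ² + ER² - QR²) / (2·EQ·ER)
  ∠QER = 90°

Step 8: From QE = 12, QR = 15, ER = 9, by the inverse law of cosines:
  cos(∠EQR) = (QE² + QR² - ER²) / (2·QE·QR)
  ∠EQR = 36.87°

Step 9: From QR = 15, QY = 7, RY = 11, by the inverse law of cosines:
  cos(∠RQY) = (QR² + QY² - RY²) / (2·QR·QY)
  ∠RQY = 43.23°

Step 10: From YQ = 7, YR = 11, QR = 15, by the inverse law of cosines:
  cos(∠QYR) = (YQ² + YR² - QR²) / (2·YQ·YR)
  ∠QYR = 110.92°

Step 11: From ER = 9, EU = 9·√2, RU = 9, by the inverse law of cosines:
  cos(∠REU) = (ER² + EU² - RU²) / (2·ER·EU)
  ∠REU = 45°

Step 12: From QE = 12, QT = 4·√10, ET = 4, by the inverse law of cosines:
  cos(∠EQT) = (QE² + QT² - ET²) / (2·QE·QT)
  ∠EQT = 18.43°

Step 13: From QE = 12, QW = 52.05, EW = 45, by the inverse law of cosines:
  cos(∠EQW) = (QE² + QW² - EW²) / (2·QE·QW)
  ∠EQW = 48.48°

Step 14: From WE = 45, WQ = 52.05, EQ = 12, by the inverse law of cosines:
  cos(∠EWQ) = (WE² + WQ² - EQ²) / (2·WE·WQ)
  ∠EWQ = 11.52°

Step 15: From TE = 4, TQ = 4·√10, EQ = 12, by the inverse law of cosines:
  cos(∠ETQ) = (TE² + TQ² - EQ²) / (2·TE·TQ)
  ∠ETQ = 71.57°

Step 16: From TE = 4, TV = √133, EV = 9, by the inverse law of cosines:
  cos(∠ETV) = (TE² + TV² - EV²) / (2·TE·TV)
  ∠ETV = 42.52°

Step 17: From UE = 9·√2, UR = 9, ER = 9, by the inverse law of cosines:
  cos(∠EUR) = (UE² + UR² - ER²) / (2·UE·UR)
  ∠EUR = 45°

Step 18: From VE = 9, VT = √133, ET = 4, by the inverse law of cosines:
  cos(∠EVT) = (VE² + VT² - ET²) / (2·VE·VT)
  ∠EVT = 17.48°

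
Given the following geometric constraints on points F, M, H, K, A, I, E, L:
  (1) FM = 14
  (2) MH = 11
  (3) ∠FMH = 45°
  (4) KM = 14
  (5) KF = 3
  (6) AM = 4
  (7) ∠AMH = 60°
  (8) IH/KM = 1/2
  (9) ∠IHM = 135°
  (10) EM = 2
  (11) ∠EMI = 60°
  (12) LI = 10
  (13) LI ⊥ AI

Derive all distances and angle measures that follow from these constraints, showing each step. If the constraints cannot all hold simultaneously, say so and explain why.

The constraints are consistent.

From the given relations:
  IH = 1/2·KM = 1/2·14 = 7

Step 1: From FM = 14, MH = 11, and ∠FMH = 45°, by the law of cosines:
  FH² = FM² + MH² - 2·FM·MH·cos(45°) = 196 + 121 - 217.8 = 99.21
  FH ≈ 9.96

Step 2: From MH = 11, HI = 7, and ∠MHI = 135°, by the law of cosines:
  MI² = MH² + HI² - 2·MH·HI·cos(135°) = 121 + 49 + 108.9 = 278.9
  MI ≈ 16.7

Step 3: From HM = 11, MA = 4, and ∠HMA = 60°, by the law of cosines:
  HA² = HM² + MA² - 2·HM·MA·cos(60°) = 121 + 16 - 44 = 93
  HA = √93

Step 4: From FK = 3, FM = 14, KM = 14, by the inverse law of cosines:
  cos(∠KFM) = (FK² + FM² - KM²) / (2·FK·FM)
  ∠KFM = 83.85°

Step 5: From MF = 14, MK = 14, FK = 3, by the inverse law of cosines:
  cos(∠FMK) = (MF² + MK² - FK²) / (2·MF·MK)
  ∠FMK = 12.3°

Step 6: From KF = 3, KM = 14, FM = 14, by the inverse law of cosines:
  cos(∠FKM) = (KF² + KM² - FM²) / (2·KF·KM)
  ∠FKM = 83.85°

Step 7: From IM = 16.7, ME = 2, and ∠IME = 60°, by the law of cosines:
  IE² = IM² + ME² - 2·IM·ME·cos(60°) = 278.9 + 4 - 33.4 = 249.5
  IE ≈ 15.8

Step 8: From FH = 9.96, FM = 14, HM = 11, by the inverse law of cosines:
  cos(∠HFM) = (FH² + FM² - HM²) / (2·FH·FM)
  ∠HFM = 51.34°

Step 9: From MH = 11, MI = 16.7, HI = 7, by the inverse law of cosines:
  cos(∠HMI) = (MH² + MI² - HI²) / (2·MH·MI)
  ∠HMI = 17.24°

Step 10: From HA = √93, HM = 11, AM = 4, by the inverse law of cosines:
  cos(∠AHM) = (HA² + HM² - AM²) / (2·HA·HM)
  ∠AHM = 21.05°

Step 11: From HF = 9.96, HM = 11, FM = 14, by the inverse law of cosines:
  cos(∠FHM) = (HF² + HM² - FM²) / (2·HF·HM)
  ∠FHM = 83.66°

Step 12: From AH = √93, AM = 4, HM = 11, by the inverse law of cosines:
  cos(∠HAM) = (AH² + AM² - HM²) / (2·AH·AM)
  ∠HAM = 98.95°

Step 13: From IH = 7, IM = 16.7, HM = 11, by the inverse law of cosines:
  cos(∠HIM) = (IH² + IM² - HM²) / (2·IH·IM)
  ∠HIM = 27.76°

Step 14: From IE = 15.8, IM = 16.7, EM = 2, by the inverse law of cosines:
  cos(∠EIM) = (IE² + IM² - EM²) / (2·IE·IM)
  ∠EIM = 6.3°

Step 15: From EI = 15.8, EM = 2, IM = 16.7, by the inverse law of cosines:
  cos(∠IEM) = (EI² + EM² - IM²) / (2·EI·EM)
  ∠IEM = 113.7°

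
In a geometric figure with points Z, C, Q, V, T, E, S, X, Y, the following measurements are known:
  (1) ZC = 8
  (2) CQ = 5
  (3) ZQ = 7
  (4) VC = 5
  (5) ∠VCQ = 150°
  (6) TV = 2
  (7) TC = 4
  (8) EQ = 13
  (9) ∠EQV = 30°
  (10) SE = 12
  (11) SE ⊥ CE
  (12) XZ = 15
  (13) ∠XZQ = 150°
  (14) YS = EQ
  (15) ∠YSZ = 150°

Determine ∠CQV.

Step 1: By the law of cosines on triangle QCV: QV² = 5² + 5² − 2·5·5·cos(150°) = 93.3, so QV ≈ 9.66.
Step 2: By the inverse law of cosines on triangle CQV: cos(∠CQV) = (5² + 9.66² − 5²) / (2·5·9.66) = 93.3/96.59 = 0.9659, so ∠CQV = 15°.

Therefore, the measure of angle ∠CQV = 15°.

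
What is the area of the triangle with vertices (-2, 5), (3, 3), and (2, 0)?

Shoelace: Area = (1/2)|-2(3-0) + 3(0-5) + 2(5-3)| = (1/2)(17) = 17/2

17/2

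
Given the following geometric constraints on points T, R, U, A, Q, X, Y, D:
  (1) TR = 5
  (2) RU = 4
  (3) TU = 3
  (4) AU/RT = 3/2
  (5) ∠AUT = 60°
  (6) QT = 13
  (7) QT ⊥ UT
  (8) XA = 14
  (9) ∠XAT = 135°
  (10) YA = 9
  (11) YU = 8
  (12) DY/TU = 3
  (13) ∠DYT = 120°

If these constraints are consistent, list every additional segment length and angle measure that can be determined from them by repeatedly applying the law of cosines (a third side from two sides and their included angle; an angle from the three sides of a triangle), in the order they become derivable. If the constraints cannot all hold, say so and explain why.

The constraints are consistent. Derivable facts, in order:
After 1 step:
- TA = 3/2·√19
- UQ = √178
- ∠AUY = 70.91°
- ∠AYU = 51.95°
- ∠RTU = 53.13°
- ∠RUT = 90°
- ∠TRU = 36.87°
- ∠UAY = 57.14°
After 2 steps:
- TX ≈ 19.19
- ∠ATU = 96.59°
- ∠QUT = 77.01°
- ∠TAU = 23.41°
- ∠TQU = 12.99°
After 3 steps:
- ∠ATX = 31.06°
- ∠AXT = 13.94°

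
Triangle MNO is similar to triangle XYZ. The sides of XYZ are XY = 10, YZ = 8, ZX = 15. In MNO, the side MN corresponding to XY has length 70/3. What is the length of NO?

Since the triangles are similar, the ratio of corresponding sides is constant.
Scale factor k = MN / XY = 70/3 / 10 = 7/3
NO = k * YZ = 7/3 * 8 = 56/3

56/3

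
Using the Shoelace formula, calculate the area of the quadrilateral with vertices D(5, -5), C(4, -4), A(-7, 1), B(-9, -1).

The Shoelace formula works by pairing each vertex with the next (cycling back to the first).
For each pair, compute x_i*y_(i+1) - x_(i+1)*y_i:
  (5*-4 - 4*-5) = 0
  (4*1 - -7*-4) = -24
  (-7*-1 - -9*1) = 16
  (-9*-5 - 5*-1) = 50
Taking half the absolute value of the total: Area = (1/2)(42) = 21.

21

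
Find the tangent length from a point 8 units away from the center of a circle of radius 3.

Let T be the point of tangency. Then QT ⊥ AT (radius ⊥ tangent).
In right triangle QTA: QA² = QT² + AT²
8² = 3² + AT²
AT² = 55, AT = sqrt(55)

sqrt(55)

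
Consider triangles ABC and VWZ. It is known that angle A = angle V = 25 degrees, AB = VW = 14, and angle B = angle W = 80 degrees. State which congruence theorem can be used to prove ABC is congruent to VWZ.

Consider the given information: angle A = angle V = 25 degrees, AB = VW = 14, and angle B = angle W = 80 degrees
This is not SSS or AAS: SSS requires all three pairs of sides, but we don't have that. AAS requires two angles and a non-included side.
The correct criterion is ASA. Two pairs of corresponding angles and the included side are equal (Angle-Side-Angle).

ASA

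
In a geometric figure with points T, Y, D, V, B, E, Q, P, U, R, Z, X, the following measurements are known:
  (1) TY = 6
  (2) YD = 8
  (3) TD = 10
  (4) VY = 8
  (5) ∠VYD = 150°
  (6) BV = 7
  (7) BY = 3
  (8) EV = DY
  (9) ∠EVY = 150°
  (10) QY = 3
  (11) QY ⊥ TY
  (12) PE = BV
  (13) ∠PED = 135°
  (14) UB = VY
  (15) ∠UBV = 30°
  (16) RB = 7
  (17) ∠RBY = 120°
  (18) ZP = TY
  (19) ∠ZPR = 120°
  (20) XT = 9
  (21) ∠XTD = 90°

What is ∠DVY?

Step 1: By the law of cosines on triangle VYD: VD² = 8² + 8² − 2·8·8·cos(150°) = 238.85, so VD ≈ 15.45.
Step 2: By the inverse law of cosines on triangle DVY: cos(∠DVY) = (15.45² + 8² − 8²) / (2·15.45·8) = 238.85/247.28 = 0.9659, so ∠DVY = 15°.

Therefore, the measure of angle ∠DVY = 15°.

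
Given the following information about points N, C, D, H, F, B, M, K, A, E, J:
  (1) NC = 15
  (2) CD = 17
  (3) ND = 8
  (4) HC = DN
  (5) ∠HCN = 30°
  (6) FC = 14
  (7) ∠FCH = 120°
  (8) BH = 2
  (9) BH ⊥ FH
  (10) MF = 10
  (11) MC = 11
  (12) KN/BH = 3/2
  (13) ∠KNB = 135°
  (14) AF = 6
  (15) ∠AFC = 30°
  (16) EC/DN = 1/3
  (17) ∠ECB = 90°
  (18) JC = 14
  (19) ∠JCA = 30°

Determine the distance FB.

From the given relations: HC = DN = 8.
Step 1: By the law of cosines on triangle FCH: FH² = 14² + 8² − 2·14·8·cos(120°) = 372, so FH = 2·√93.
Step 2: By the law of cosines on triangle FHB: FB² = (2·√93)² + 2² − 2·2·√93·2·cos(90°) = 376, so FB = 2·√94.

Therefore, the length of FB = 2·√94.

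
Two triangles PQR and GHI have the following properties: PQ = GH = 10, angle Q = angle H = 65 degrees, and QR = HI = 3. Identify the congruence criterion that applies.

The given information matches SAS: Two pairs of corresponding sides and the included angle are equal (Side-Angle-Side).

SAS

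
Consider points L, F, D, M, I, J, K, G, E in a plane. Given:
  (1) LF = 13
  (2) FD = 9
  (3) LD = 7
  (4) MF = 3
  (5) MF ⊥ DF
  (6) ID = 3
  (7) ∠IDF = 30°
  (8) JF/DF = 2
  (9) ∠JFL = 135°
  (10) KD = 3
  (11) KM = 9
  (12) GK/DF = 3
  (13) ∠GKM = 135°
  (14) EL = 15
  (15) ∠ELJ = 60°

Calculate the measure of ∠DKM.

Step 1: By the law of cosines on triangle DFM: DM² = 9² + 3² − 2·9·3·cos(90°) = 90, so DM = 3·√10.
Step 2: By the inverse law of cosines on triangle DKM: cos(∠DKM) = (3² + 9² − (3·√10)²) / (2·3·9) = 0/54 = 0, so ∠DKM = 90°.

Therefore, the measure of angle ∠DKM = 90°.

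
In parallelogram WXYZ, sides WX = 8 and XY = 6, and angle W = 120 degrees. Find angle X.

In a parallelogram, consecutive angles are supplementary (sum to 180°).
angle X = 180 - angle W
angle X = 180 - 120
angle X = 60 degrees

60 degrees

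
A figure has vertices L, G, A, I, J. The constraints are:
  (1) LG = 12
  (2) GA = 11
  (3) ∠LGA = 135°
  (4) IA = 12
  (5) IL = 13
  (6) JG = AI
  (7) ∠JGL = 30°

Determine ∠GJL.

From the given relations: JG = AI = 12.
Step 1: By the law of cosines on triangle JGL: JL² = 12² + 12² − 2·12·12·cos(30°) = 38.58, so JL ≈ 6.21.
Step 2: By the inverse law of cosines on triangle GJL: cos(∠GJL) = (12² + 6.21² − 12²) / (2·12·6.21) = 38.58/149.08 = 0.2588, so ∠GJL = 75°.

Therefore, the measure of angle ∠GJL = 75°.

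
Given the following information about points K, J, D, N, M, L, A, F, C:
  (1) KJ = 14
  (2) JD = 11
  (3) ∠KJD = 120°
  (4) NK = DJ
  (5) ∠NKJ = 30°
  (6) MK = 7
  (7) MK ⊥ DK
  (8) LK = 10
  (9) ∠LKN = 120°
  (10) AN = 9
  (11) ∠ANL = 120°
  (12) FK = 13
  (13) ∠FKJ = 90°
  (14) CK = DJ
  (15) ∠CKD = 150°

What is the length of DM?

Step 1: By the law of cosines on triangle DJK: DK² = 11² + 14² − 2·11·14·cos(120°) = 471, so DK ≈ 21.7.
Step 2: By the law of cosines on triangle DKM: DM² = 21.7² + 7² − 2·21.7·7·cos(90°) = 520, so DM = 2·√130.

Therefore, the length of DM = 2·√130.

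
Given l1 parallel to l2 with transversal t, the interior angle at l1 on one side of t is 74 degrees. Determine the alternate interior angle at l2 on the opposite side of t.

Alternate interior angles lie on opposite sides of the transversal, between the parallel lines.
By the alternate interior angle theorem, they are equal: 74 degrees.

74 degrees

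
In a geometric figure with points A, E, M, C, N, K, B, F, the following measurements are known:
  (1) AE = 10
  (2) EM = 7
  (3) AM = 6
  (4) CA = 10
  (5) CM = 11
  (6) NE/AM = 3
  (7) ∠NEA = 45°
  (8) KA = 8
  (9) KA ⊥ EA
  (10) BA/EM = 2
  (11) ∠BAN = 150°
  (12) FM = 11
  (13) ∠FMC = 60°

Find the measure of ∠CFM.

Step 1: By the law of cosines on triangle FMC: FC² = 11² + 11² − 2·11·11·cos(60°) = 121, so FC = 11.
Step 2: By the inverse law of cosines on triangle CFM: cos(∠CFM) = (11² + 11² − 11²) / (2·11·11) = 121/242 = 0.5, so ∠CFM = 60°.

Therefore, the measure of angle ∠CFM = 60°.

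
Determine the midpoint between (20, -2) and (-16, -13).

M = ((x₁ + x₂)/2, (y₁ + y₂)/2)
= ((20 + -16)/2, (-2 + -13)/2)
= (4/2, -15/2) = (2, -15/2)

(2, -15/2)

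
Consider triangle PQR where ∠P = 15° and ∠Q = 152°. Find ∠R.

By the triangle angle sum property, the three interior angles of any triangle add up to 180°.
We know angle P = 15° and angle Q = 152°, so their sum is 167°.
Therefore angle R = 180° - 167° = 13°.

13 degrees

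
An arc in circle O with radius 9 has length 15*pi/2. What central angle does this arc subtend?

θ = 360 × 15*pi/2 / (2π × 9) = 150° (rearranging arc length formula).

150°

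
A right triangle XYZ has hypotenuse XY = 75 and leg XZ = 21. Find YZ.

YZ = sqrt(75^2 - 21^2) = sqrt(5184) = 72

72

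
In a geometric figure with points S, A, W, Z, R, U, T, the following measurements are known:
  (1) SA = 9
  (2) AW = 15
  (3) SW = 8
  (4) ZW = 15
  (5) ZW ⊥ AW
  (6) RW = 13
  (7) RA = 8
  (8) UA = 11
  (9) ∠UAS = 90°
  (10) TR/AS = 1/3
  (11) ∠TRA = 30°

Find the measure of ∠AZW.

Step 1: By the law of cosines on triangle ZWA: ZA² = 15² + 15² − 2·15·15·cos(90°) = 450, so ZA = 15·√2.
Step 2: By the inverse law of cosines on triangle AZW: cos(∠AZW) = ((15·√2)² + 15² − 15²) / (2·15·√2·15) = 450/636.4 = 0.7071, so ∠AZW = 45°.

Therefore, the measure of angle ∠AZW = 45°.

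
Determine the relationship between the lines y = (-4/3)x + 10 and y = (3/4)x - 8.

Slope of line 1: m1 = -4/3
Slope of line 2: m2 = 3/4
m1 * m2 = (-4/3) * (3/4) = -1 = -1, so the lines are perpendicular.

Perpendicular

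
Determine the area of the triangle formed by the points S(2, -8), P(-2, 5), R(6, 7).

Shoelace: Area = (1/2)|2(5-7) + -2(7--8) + 6(-8-5)| = (1/2)(112) = 56

56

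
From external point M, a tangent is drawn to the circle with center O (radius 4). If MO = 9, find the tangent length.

tangent = √(d² - r²) = √(9² - 4²) = √(81 - 16) = √65 = sqrt(65)

sqrt(65)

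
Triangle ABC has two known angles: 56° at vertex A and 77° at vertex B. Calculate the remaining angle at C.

By the triangle angle sum property, the three interior angles of any triangle add up to 180°.
We know angle A = 56° and angle B = 77°, so their sum is 133°.
Therefore angle C = 180° - 133° = 47°.

47 degrees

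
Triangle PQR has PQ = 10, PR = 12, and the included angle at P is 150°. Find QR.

When two sides and the included angle are known, the law of cosines gives the third side.
c^2 = a^2 + b^2 - 2ab cos(C) generalizes the Pythagorean theorem to non-right triangles.
Here: QR^2 = 100 + 144 - 240*(-sqrt(3)/2) = 120*sqrt(3) + 244
QR = 2*sqrt(30*sqrt(3) + 61)

2*sqrt(30*sqrt(3) + 61)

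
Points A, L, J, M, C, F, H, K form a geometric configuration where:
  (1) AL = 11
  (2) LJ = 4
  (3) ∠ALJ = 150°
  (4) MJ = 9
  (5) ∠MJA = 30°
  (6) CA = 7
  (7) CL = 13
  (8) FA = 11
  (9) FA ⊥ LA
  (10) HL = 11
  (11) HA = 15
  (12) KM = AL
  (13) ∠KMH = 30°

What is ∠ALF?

Step 1: By the law of cosines on triangle LAF: LF² = 11² + 11² − 2·11·11·cos(90°) = 242, so LF = 11·√2.
Step 2: By the inverse law of cosines on triangle ALF: cos(∠ALF) = (11² + (11·√2)² − 11²) / (2·11·11·√2) = 242/342.24 = 0.7071, so ∠ALF = 45°.

Therefore, the measure of angle ∠ALF = 45°.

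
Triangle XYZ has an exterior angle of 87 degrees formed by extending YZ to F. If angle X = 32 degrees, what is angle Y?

angle Y = 87 - 32 = 55 degrees (exterior angle theorem).

55 degrees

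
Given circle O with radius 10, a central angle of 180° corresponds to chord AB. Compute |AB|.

Chord length = 2r sin(θ/2)
= 2 × 10 × sin(180°/2)
= 2 × 10 × sin(90°)
= 20

20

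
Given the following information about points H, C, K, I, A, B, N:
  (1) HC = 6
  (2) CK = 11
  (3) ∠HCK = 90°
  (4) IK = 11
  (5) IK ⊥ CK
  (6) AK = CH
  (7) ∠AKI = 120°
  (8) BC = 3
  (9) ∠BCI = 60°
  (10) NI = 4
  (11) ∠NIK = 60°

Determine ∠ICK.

Step 1: By the law of cosines on triangle CKI: CI² = 11² + 11² − 2·11·11·cos(90°) = 242, so CI = 11·√2.
Step 2: By the inverse law of cosines on triangle ICK: cos(∠ICK) = ((11·√2)² + 11² − 11²) / (2·11·√2·11) = 242/342.24 = 0.7071, so ∠ICK = 45°.

Therefore, the measure of angle ∠ICK = 45°.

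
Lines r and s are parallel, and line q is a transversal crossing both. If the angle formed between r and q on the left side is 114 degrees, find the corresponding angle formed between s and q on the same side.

When a transversal crosses parallel lines, angles in the same position at each intersection are called corresponding angles.
These are always equal, so the answer is 114 degrees.

114 degrees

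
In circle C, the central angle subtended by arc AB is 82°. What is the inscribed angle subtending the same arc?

By the inscribed angle theorem, the inscribed angle is half the central angle.
Inscribed angle = 82° / 2 = 41°

41°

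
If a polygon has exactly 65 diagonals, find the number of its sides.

Using d = n(n - 3)/2, we solve 65 = n(n - 3)/2.
So n(n - 3) = 130.
Testing n = 13: 13 * 10 = 130 = 130. Correct.
The polygon has 13 sides.

13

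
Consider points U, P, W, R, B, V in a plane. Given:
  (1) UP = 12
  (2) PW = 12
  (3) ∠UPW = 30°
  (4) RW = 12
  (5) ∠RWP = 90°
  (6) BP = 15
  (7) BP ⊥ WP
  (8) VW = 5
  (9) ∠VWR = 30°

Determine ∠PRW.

Step 1: By the law of cosines on triangle RWP: RP² = 12² + 12² − 2·12·12·cos(90°) = 288, so RP = 12·√2.
Step 2: By the inverse law of cosines on triangle PRW: cos(∠PRW) = ((12·√2)² + 12² − 12²) / (2·12·√2·12) = 288/407.29 = 0.7071, so ∠PRW = 45°.

Therefore, the measure of angle ∠PRW = 45°.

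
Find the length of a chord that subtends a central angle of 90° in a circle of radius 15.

Drop a perpendicular from the center to the chord, bisecting both the chord and the central angle.
Each half-chord = r sin(θ/2) = 15 sin(45°).
The full chord = 2 × 15 × sin(45°) = 15*sqrt(2).

15*sqrt(2)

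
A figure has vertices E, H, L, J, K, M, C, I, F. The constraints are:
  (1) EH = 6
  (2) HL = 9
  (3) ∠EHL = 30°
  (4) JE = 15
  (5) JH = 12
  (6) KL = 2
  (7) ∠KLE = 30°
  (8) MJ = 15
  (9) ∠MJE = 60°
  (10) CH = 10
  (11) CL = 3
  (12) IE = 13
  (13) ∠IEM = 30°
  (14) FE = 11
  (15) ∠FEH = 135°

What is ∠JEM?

Step 1: By the law of cosines on triangle EJM: EM² = 15² + 15² − 2·15·15·cos(60°) = 225, so EM = 15.
Step 2: By the inverse law of cosines on triangle JEM: cos(∠JEM) = (15² + 15² − 15²) / (2·15·15) = 225/450 = 0.5, so ∠JEM = 60°.

Therefore, the measure of angle ∠JEM = 60°.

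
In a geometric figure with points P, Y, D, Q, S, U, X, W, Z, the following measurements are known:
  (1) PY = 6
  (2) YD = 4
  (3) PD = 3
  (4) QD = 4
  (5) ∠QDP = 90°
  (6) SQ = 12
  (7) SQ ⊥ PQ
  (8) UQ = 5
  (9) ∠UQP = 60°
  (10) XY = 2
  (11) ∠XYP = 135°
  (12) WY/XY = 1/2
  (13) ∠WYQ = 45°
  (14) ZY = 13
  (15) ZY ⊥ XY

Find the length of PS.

Step 1: By the law of cosines on triangle PDQ: PQ² = 3² + 4² − 2·3·4·cos(90°) = 25, so PQ = 5.
Step 2: By the law of cosines on triangle PQS: PS² = 5² + 12² − 2·5·12·cos(90°) = 169, so PS = 13.

Therefore, the length of PS = 13.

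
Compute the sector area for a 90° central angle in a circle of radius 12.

The full circle has area πr² = π(12)² = 144*pi.
The sector covers 90° out of 360°, a fraction of 1/4.
Sector area = 144*pi × 1/4 = 36*pi.

36*pi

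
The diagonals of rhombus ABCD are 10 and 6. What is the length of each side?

Half-diagonals are 5 and 3. side = sqrt(5^2 + 3^2) = sqrt(34)

sqrt(34)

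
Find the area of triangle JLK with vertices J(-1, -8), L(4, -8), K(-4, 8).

Shoelace: Area = (1/2)|-1(-8-8) + 4(8--8) + -4(-8--8)| = (1/2)(80) = 40

40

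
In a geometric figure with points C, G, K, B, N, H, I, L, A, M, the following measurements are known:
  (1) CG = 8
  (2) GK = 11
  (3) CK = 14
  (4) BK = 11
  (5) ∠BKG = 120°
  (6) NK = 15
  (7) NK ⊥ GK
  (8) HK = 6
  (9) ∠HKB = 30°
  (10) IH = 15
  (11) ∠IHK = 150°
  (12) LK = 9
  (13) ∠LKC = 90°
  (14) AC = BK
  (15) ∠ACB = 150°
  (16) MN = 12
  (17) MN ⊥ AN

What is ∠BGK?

Step 1: By the law of cosines on triangle GKB: GB² = 11² + 11² − 2·11·11·cos(120°) = 363, so GB = 11·√3.
Step 2: By the inverse law of cosines on triangle BGK: cos(∠BGK) = ((11·√3)² + 11² − 11²) / (2·11·√3·11) = 363/419.16 = 0.866, so ∠BGK = 30°.

Therefore, the measure of angle ∠BGK = 30°.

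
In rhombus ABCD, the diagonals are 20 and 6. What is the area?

Area of a rhombus = (d1 * d2) / 2
Area = (20 * 6) / 2
Area = 120 / 2
Area = 60

60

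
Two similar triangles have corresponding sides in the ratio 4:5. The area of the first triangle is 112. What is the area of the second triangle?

Area ratio = (4/5)^2 = 16/25. Area of the second triangle = 112 * 25/16 = 175.

175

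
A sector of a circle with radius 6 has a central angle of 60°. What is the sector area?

Sector area = πr² × θ/360
= π × 6² × 1/6
= π × 36 × 1/6
= 6*pi

6*pi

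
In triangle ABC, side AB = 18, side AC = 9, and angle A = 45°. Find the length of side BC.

Law of cosines: BC^2 = 18^2 + 9^2 - 2(18)(9)cos(45°) = 405 - 162*sqrt(2), so BC = 9*sqrt(5 - 2*sqrt(2)).

9*sqrt(5 - 2*sqrt(2))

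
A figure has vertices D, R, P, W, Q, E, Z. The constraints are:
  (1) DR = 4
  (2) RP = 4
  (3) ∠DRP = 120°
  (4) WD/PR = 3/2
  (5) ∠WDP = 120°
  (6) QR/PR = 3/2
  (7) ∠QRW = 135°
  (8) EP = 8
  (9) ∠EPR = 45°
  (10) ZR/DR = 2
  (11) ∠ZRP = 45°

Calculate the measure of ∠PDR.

Step 1: By the law of cosines on triangle DRP: DP² = 4² + 4² − 2·4·4·cos(120°) = 48, so DP = 4·√3.
Step 2: By the inverse law of cosines on triangle PDR: cos(∠PDR) = ((4·√3)² + 4² − 4²) / (2·4·√3·4) = 48/55.43 = 0.866, so ∠PDR = 30°.

Therefore, the measure of angle ∠PDR = 30°.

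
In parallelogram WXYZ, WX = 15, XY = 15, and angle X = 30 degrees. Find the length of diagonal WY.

Law of cosines: d^2 = 15^2 + 15^2 - 2(15)(15)cos(30°) = 450 - 225*sqrt(3), so d = 15*sqrt(2 - sqrt(3)).

15*sqrt(2 - sqrt(3))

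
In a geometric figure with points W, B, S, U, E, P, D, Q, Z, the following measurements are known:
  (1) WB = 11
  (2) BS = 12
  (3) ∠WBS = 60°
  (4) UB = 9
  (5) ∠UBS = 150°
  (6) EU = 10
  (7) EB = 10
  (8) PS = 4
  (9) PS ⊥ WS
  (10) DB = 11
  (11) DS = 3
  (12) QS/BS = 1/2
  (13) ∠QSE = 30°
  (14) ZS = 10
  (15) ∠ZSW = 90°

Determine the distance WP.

Step 1: By the law of cosines on triangle SBW: SW² = 12² + 11² − 2·12·11·cos(60°) = 133, so SW = √133.
Step 2: By the law of cosines on triangle WSP: WP² = √133² + 4² − 2·√133·4·cos(90°) = 149, so WP = √149.

Therefore, the length of WP = √149.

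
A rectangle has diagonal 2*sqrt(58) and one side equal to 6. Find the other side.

The diagonal of a rectangle forms a right triangle with the two sides.
Rearranging the Pythagorean theorem: missing side = sqrt(d^2 - known^2).
= sqrt(232 - 36) = sqrt(196) = 14.

14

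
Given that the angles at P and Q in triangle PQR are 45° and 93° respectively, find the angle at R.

By the triangle angle sum property, the three interior angles of any triangle add up to 180°.
We know angle P = 45° and angle Q = 93°, so their sum is 138°.
Therefore angle R = 180° - 138° = 42°.

42 degrees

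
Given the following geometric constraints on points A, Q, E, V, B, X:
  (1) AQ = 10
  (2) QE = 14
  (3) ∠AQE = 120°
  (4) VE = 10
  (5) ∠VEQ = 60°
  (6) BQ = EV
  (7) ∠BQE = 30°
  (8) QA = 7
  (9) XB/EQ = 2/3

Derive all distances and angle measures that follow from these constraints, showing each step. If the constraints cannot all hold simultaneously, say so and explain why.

These constraints are not satisfiable: (1) AQ = 10 and (8) QA = 7 assign two different lengths to the same segment. No planar figure meets all of them, so nothing further can be derived.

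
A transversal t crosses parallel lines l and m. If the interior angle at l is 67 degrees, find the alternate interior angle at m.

Alternate interior angles are equal: 67 degrees.

67 degrees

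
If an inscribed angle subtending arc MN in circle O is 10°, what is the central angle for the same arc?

Central angle = 2 × 10° = 20° (inscribed angle theorem).

20°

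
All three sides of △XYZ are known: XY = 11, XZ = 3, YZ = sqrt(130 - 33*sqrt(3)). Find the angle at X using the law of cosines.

When all three sides of a triangle are known, the law of cosines can be rearranged to find any angle.
cos(C) = (a² + b² - c²) / (2ab) gives cos(X) = sqrt(3)/2.
Taking the inverse cosine: X = 30°.

30°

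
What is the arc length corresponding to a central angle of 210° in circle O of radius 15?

Arc length = 2π(15)(7/12) = 35*pi/2

35*pi/2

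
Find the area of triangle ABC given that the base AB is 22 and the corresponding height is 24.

Area = (1/2) * base * height
Area = (1/2) * 22 * 24
Area = 264

264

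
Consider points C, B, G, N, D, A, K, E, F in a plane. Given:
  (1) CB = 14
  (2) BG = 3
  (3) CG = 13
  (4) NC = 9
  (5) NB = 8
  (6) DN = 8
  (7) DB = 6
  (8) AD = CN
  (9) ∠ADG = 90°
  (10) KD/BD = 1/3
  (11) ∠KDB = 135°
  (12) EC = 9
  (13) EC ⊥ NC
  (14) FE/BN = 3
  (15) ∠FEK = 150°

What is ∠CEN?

Step 1: By the law of cosines on triangle ECN: EN² = 9² + 9² − 2·9·9·cos(90°) = 162, so EN = 9·√2.
Step 2: By the inverse law of cosines on triangle CEN: cos(∠CEN) = (9² + (9·√2)² − 9²) / (2·9·9·√2) = 162/229.1 = 0.7071, so ∠CEN = 45°.

Therefore, the measure of angle ∠CEN = 45°.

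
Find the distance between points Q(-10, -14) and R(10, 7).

The horizontal distance is |10 - -10| = 20 and the vertical distance is |7 - -14| = 21.
By the Pythagorean theorem, d = sqrt(20^2 + 21^2) = sqrt(841) = 29.

29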